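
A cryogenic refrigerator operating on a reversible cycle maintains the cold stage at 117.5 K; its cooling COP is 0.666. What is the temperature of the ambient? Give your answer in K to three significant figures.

294 K

COP_R = T_C/(T_H − T_C) gives T_H − T_C = T_C/COP.
With T_C = 117.50 K, T_H = 117.50 × (1 + 1/0.666) = 293.93 K.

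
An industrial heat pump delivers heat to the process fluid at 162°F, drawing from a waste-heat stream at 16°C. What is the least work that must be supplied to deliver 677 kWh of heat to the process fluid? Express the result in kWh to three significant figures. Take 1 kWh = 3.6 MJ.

110 kWh

In absolute terms T_C = 289.15 K and T_H = 345.37 K, so ΔT = 56.22 K.
The reversible limit is COP_HP = T_H/ΔT = 6.143, so W_min = Q_H/COP = Q_H·ΔT/T_H.
W_min = 677.0 × 56.22/345.37 = 110.2 kWh.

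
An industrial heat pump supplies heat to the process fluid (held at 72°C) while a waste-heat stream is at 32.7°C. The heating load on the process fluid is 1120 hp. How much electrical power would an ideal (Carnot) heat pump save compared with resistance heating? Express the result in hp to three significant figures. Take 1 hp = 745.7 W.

In absolute terms T_C = 305.85 K and T_H = 345.15 K, so ΔT = 39.30 K.
COP_Carnot = T_H/ΔT = 345.15/39.30 = 8.782.
Resistance heating needs Ẇ_res = Q̇_H = 1120 hp; the reversible heat pump needs only Ẇ_hp = Q̇_H/COP = 127.5 hp.
Saving = 1120 − 127.5 = 992.5 hp.

992 hp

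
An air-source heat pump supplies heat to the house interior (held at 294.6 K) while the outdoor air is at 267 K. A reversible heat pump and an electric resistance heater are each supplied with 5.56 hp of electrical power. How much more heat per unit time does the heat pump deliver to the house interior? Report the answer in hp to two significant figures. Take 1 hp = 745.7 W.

The reservoir spacing is ΔT = 294.6 − 267 = 27.60 K.
COP_Carnot = T_H/ΔT = 294.60/27.60 = 10.67.
The heat pump delivers Q̇_H = COP × Ẇ = 59.35 hp; the resistance heater delivers Ẇ = 5.560 hp.
Extra = (COP − 1)·Ẇ = 53.79 hp.

54 hp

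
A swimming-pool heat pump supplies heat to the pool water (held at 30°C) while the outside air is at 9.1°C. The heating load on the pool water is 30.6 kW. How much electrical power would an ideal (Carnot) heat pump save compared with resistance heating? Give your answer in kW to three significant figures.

28.5 kW

In absolute terms T_C = 282.25 K and T_H = 303.15 K, so ΔT = 20.90 K.
COP_Carnot = T_H/ΔT = 303.15/20.90 = 14.50.
Resistance heating needs Ẇ_res = Q̇_H = 30.60 kW; the reversible heat pump needs only Ẇ_hp = Q̇_H/COP = 2.110 kW.
Saving = 30.60 − 2.110 = 28.49 kW.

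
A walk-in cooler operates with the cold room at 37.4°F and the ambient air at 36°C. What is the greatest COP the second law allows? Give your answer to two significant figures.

In absolute terms T_C = 276.15 K and T_H = 309.15 K, so ΔT = 33.00 K.
For a reversible cycle, COP_Carnot = T_C/ΔT = 276.15/33.00 = 8.368.

8.4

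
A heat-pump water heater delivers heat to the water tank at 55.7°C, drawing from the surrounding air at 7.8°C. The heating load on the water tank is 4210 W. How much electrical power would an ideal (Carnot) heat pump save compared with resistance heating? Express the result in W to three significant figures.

In absolute terms T_C = 280.95 K and T_H = 328.85 K, so ΔT = 47.90 K.
COP_Carnot = T_H/ΔT = 328.85/47.90 = 6.865.
Resistance heating needs Ẇ_res = Q̇_H = 4210 W; the reversible heat pump needs only Ẇ_hp = Q̇_H/COP = 613.2 W.
Saving = 4210 − 613.2 = 3597 W.

3600 W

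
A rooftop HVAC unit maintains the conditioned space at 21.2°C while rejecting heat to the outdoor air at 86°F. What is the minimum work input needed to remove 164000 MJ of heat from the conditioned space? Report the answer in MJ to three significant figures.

4900 MJ

In absolute terms T_C = 294.35 K and T_H = 303.15 K, so ΔT = 8.800 K.
The reversible limit is COP_R = T_C/ΔT = 33.45, so W_min = Q_C/COP = Q_C·ΔT/T_C.
W_min = 164000 × 8.800/294.35 = 4903 MJ.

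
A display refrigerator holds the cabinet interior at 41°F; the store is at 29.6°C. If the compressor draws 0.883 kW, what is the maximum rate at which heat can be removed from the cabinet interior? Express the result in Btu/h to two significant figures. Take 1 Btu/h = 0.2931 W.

In absolute terms T_C = 278.15 K and T_H = 302.75 K, so ΔT = 24.60 K.
COP_Carnot = T_C/ΔT = 278.15/24.60 = 11.31.
Q̇_max = COP_Carnot × Ẇ = 11.31 × 0.8830 kW = 9.984 kW = 34060 Btu/h.

34000 Btu/h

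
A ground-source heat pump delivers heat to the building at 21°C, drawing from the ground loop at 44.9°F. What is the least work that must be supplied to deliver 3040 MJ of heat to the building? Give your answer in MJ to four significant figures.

In absolute terms T_C = 280.32 K and T_H = 294.15 K, so ΔT = 13.83 K.
The reversible limit is COP_HP = T_H/ΔT = 21.26, so W_min = Q_H/COP = Q_H·ΔT/T_H.
W_min = 3040 × 13.83/294.15 = 143.0 MJ.

143.0 MJ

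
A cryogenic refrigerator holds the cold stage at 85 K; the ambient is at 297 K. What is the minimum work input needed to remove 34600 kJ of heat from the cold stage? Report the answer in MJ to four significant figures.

86.30 MJ

The reservoir spacing is ΔT = 297 − 85 = 212.0 K.
The reversible limit is COP_R = T_C/ΔT = 0.4009, so W_min = Q_C/COP = Q_C·ΔT/T_C.
W_min = 34600 × 212.0/85.00 = 86300 kJ = 86.30 MJ.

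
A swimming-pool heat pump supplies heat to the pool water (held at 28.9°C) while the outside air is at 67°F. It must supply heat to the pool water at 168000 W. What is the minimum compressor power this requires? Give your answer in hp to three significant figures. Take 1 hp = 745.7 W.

In absolute terms T_C = 292.59 K and T_H = 302.05 K, so ΔT = 9.456 K.
COP_Carnot = T_H/ΔT = 302.05/9.456 = 31.94.
Ẇ_min = Q̇/COP_Carnot = 168000/31.94 = 5259 W = 7.053 hp.

7.05 hp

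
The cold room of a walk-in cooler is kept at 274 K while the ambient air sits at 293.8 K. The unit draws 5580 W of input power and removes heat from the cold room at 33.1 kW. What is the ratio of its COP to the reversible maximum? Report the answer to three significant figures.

Converting, Q̇_C = 33.10 kW = 33100 W, so COP_actual = Q̇_C/Ẇ = 33100/5580 = 5.932.
The reservoir spacing is ΔT = 293.8 − 274 = 19.80 K.
COP_Carnot = T_C/ΔT = 274.00/19.80 = 13.84.
η_II = COP_actual/COP_Carnot = 5.932/13.84 = 0.4287.

0.429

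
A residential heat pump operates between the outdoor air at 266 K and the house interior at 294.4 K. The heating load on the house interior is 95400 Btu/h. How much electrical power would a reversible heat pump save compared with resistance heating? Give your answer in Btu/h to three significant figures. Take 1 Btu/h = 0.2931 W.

86200 Btu/h

The reservoir spacing is ΔT = 294.4 − 266 = 28.40 K.
COP_Carnot = T_H/ΔT = 294.40/28.40 = 10.37.
Resistance heating needs Ẇ_res = Q̇_H = 95400 Btu/h; the reversible heat pump needs only Ẇ_hp = Q̇_H/COP = 9203 Btu/h.
Saving = 95400 − 9203 = 86200 Btu/h.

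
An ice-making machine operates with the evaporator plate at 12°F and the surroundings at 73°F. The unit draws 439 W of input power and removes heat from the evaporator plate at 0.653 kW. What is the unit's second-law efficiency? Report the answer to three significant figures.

0.192

Converting, Q̇_C = 0.6530 kW = 653.0 W, so COP_actual = Q̇_C/Ẇ = 653.0/439.0 = 1.487.
In absolute terms T_C = 262.04 K and T_H = 295.93 K, so ΔT = 33.89 K.
COP_Carnot = T_C/ΔT = 262.04/33.89 = 7.732.
η_II = COP_actual/COP_Carnot = 1.487/7.732 = 0.1924.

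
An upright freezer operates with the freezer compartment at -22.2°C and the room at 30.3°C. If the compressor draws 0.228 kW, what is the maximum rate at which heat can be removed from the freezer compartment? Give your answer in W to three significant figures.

1090 W

In absolute terms T_C = 250.95 K and T_H = 303.45 K, so ΔT = 52.50 K.
COP_Carnot = T_C/ΔT = 250.95/52.50 = 4.780.
Q̇_max = COP_Carnot × Ẇ = 4.780 × 0.2280 kW = 1.090 kW = 1090 W.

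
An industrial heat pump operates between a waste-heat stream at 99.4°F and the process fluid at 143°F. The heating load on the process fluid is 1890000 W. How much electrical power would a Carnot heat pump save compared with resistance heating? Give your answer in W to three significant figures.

In absolute terms T_C = 310.59 K and T_H = 334.82 K, so ΔT = 24.22 K.
COP_Carnot = T_H/ΔT = 334.82/24.22 = 13.82.
Resistance heating needs Ẇ_res = Q̇_H = 1890000 W; the reversible heat pump needs only Ẇ_hp = Q̇_H/COP = 136700 W.
Saving = 1890000 − 136700 = 1753000 W.

1750000 W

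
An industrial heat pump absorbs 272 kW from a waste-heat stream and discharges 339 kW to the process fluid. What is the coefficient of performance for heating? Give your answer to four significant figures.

The first law gives Q̇_H = Q̇_C + Ẇ, so the three rates are Q̇_C = 272.0, Q̇_H = 339.0, Ẇ = 67.00 kW.
COP_HP = Q̇_H/Ẇ = 339.0/67.00 = 5.060.

5.060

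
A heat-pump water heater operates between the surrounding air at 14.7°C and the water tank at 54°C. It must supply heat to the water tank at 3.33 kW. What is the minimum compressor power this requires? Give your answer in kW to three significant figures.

0.400 kW

In absolute terms T_C = 287.85 K and T_H = 327.15 K, so ΔT = 39.30 K.
COP_Carnot = T_H/ΔT = 327.15/39.30 = 8.324.
Ẇ_min = Q̇/COP_Carnot = 3.330/8.324 = 0.4000 kW.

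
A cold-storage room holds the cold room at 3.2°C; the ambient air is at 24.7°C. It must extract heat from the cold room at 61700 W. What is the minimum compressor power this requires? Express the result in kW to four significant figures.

In absolute terms T_C = 276.35 K and T_H = 297.85 K, so ΔT = 21.50 K.
COP_Carnot = T_C/ΔT = 276.35/21.50 = 12.85.
Ẇ_min = Q̇/COP_Carnot = 61700/12.85 = 4800 W = 4.800 kW.

4.800 kW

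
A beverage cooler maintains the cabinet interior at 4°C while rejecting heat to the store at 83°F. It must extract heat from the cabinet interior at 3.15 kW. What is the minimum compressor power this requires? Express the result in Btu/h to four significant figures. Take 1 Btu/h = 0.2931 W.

In absolute terms T_C = 277.15 K and T_H = 301.48 K, so ΔT = 24.33 K.
COP_Carnot = T_C/ΔT = 277.15/24.33 = 11.39.
Ẇ_min = Q̇/COP_Carnot = 3.150/11.39 = 0.2766 kW = 943.6 Btu/h.

943.6 Btu/h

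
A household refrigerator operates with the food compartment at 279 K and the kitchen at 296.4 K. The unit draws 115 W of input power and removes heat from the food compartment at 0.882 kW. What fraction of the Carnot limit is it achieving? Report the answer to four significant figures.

Converting, Q̇_C = 0.8820 kW = 882.0 W, so COP_actual = Q̇_C/Ẇ = 882.0/115.0 = 7.670.
The reservoir spacing is ΔT = 296.4 − 279 = 17.40 K.
COP_Carnot = T_C/ΔT = 279.00/17.40 = 16.03.
η_II = COP_actual/COP_Carnot = 7.670/16.03 = 0.4783.

0.4783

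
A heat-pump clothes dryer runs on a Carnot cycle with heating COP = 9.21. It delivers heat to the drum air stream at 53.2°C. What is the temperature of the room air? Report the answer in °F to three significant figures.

64.0 °F

COP_HP = T_H/(T_H − T_C) gives T_H − T_C = T_H/COP.
With T_H = 326.35 K, T_C = 326.35 × (1 − 1/9.21) = 290.92 K.
Converting, 290.92 K = 63.98°F.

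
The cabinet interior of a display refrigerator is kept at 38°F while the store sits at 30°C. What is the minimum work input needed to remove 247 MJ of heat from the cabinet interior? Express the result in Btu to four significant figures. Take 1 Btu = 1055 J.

In absolute terms T_C = 276.48 K and T_H = 303.15 K, so ΔT = 26.67 K.
The reversible limit is COP_R = T_C/ΔT = 10.37, so W_min = Q_C/COP = Q_C·ΔT/T_C.
W_min = 247.0 × 26.67/276.48 = 23.82 MJ = 22580 Btu.

22580 Btu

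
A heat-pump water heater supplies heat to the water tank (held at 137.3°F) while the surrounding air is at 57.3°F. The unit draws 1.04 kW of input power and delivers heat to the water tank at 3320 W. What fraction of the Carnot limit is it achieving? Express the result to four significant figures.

0.4278

Converting, Q̇_H = 3320 W = 3.320 kW, so COP_actual = Q̇_H/Ẇ = 3.320/1.040 = 3.192.
In absolute terms T_C = 287.21 K and T_H = 331.65 K, so ΔT = 44.44 K.
COP_Carnot = T_H/ΔT = 331.65/44.44 = 7.462.
η_II = COP_actual/COP_Carnot = 3.192/7.462 = 0.4278.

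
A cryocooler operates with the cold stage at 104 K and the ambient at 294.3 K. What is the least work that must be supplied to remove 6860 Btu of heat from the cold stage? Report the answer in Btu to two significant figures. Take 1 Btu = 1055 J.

The reservoir spacing is ΔT = 294.3 − 104 = 190.3 K.
The reversible limit is COP_R = T_C/ΔT = 0.5465, so W_min = Q_C/COP = Q_C·ΔT/T_C.
W_min = 6860 × 190.3/104.00 = 12550 Btu.

13000 Btu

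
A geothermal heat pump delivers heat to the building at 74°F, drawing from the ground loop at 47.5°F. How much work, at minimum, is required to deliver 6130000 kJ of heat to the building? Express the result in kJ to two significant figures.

300000 kJ

In absolute terms T_C = 281.76 K and T_H = 296.48 K, so ΔT = 14.72 K.
The reversible limit is COP_HP = T_H/ΔT = 20.14, so W_min = Q_H/COP = Q_H·ΔT/T_H.
W_min = 6130000 × 14.72/296.48 = 304400 kJ.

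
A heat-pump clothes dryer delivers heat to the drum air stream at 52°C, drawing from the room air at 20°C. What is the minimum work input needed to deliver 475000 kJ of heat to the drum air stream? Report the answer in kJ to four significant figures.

46750 kJ

In absolute terms T_C = 293.15 K and T_H = 325.15 K, so ΔT = 32.00 K.
The reversible limit is COP_HP = T_H/ΔT = 10.16, so W_min = Q_H/COP = Q_H·ΔT/T_H.
W_min = 475000 × 32.00/325.15 = 46750 kJ.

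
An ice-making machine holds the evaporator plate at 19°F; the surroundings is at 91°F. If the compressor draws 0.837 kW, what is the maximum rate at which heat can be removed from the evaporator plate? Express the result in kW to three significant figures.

In absolute terms T_C = 265.93 K and T_H = 305.93 K, so ΔT = 40.00 K.
COP_Carnot = T_C/ΔT = 265.93/40.00 = 6.648.
Q̇_max = COP_Carnot × Ẇ = 6.648 × 0.8370 kW = 5.565 kW.

5.56 kW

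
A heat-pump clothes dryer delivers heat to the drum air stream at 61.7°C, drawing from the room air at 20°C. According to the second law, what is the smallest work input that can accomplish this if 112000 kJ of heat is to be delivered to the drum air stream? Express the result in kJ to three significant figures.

13900 kJ

In absolute terms T_C = 293.15 K and T_H = 334.85 K, so ΔT = 41.70 K.
The reversible limit is COP_HP = T_H/ΔT = 8.030, so W_min = Q_H/COP = Q_H·ΔT/T_H.
W_min = 112000 × 41.70/334.85 = 13950 kJ.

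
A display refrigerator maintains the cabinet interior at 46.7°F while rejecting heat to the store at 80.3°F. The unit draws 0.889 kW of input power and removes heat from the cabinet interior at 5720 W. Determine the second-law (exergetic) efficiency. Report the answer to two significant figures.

0.43

Converting, Q̇_C = 5720 W = 5.720 kW, so COP_actual = Q̇_C/Ẇ = 5.720/0.8890 = 6.434.
In absolute terms T_C = 281.32 K and T_H = 299.98 K, so ΔT = 18.67 K.
COP_Carnot = T_C/ΔT = 281.32/18.67 = 15.07.
η_II = COP_actual/COP_Carnot = 6.434/15.07 = 0.4269.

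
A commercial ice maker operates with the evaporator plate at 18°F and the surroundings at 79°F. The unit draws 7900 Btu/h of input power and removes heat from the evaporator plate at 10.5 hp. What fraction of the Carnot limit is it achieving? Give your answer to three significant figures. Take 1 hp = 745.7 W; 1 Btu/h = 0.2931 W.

0.432

Converting, Q̇_C = 10.50 hp = 26710 Btu/h, so COP_actual = Q̇_C/Ẇ = 26710/7900 = 3.382.
In absolute terms T_C = 265.37 K and T_H = 299.26 K, so ΔT = 33.89 K.
COP_Carnot = T_C/ΔT = 265.37/33.89 = 7.831.
η_II = COP_actual/COP_Carnot = 3.382/7.831 = 0.4318.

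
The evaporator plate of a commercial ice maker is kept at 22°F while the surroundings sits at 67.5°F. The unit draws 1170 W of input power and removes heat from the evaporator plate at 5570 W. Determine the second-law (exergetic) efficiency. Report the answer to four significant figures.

0.4497

COP_actual = Q̇_C/Ẇ = 5570/1170 = 4.761.
In absolute terms T_C = 267.59 K and T_H = 292.87 K, so ΔT = 25.28 K.
COP_Carnot = T_C/ΔT = 267.59/25.28 = 10.59.
η_II = COP_actual/COP_Carnot = 4.761/10.59 = 0.4497.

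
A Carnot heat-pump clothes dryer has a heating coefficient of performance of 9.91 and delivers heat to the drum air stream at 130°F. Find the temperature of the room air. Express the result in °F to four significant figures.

COP_HP = T_H/(T_H − T_C) gives T_H − T_C = T_H/COP.
With T_H = 327.59 K, T_C = 327.59 × (1 − 1/9.91) = 294.54 K.
Converting, 294.54 K = 70.50°F.

70.50 °F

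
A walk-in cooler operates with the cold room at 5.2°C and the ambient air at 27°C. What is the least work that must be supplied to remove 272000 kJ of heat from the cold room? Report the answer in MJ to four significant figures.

In absolute terms T_C = 278.35 K and T_H = 300.15 K, so ΔT = 21.80 K.
The reversible limit is COP_R = T_C/ΔT = 12.77, so W_min = Q_C/COP = Q_C·ΔT/T_C.
W_min = 272000 × 21.80/278.35 = 21300 kJ = 21.30 MJ.

21.30 MJ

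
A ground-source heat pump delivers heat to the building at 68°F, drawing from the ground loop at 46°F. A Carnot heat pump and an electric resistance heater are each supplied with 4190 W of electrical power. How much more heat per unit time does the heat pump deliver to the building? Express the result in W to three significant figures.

In absolute terms T_C = 280.93 K and T_H = 293.15 K, so ΔT = 12.22 K.
COP_Carnot = T_H/ΔT = 293.15/12.22 = 23.99.
The heat pump delivers Q̇_H = COP × Ẇ = 100500 W; the resistance heater delivers Ẇ = 4190 W.
Extra = (COP − 1)·Ẇ = 96310 W.

96300 W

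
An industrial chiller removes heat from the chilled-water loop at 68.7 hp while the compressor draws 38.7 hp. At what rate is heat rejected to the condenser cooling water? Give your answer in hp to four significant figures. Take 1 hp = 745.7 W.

For a cyclic device the first law requires Q̇_H = Q̇_C + Ẇ.
Q̇_H = Q̇_C + Ẇ = 107.4 hp.

107.4 hp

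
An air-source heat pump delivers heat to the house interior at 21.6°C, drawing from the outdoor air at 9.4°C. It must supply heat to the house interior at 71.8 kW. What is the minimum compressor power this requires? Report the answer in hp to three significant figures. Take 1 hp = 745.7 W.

In absolute terms T_C = 282.55 K and T_H = 294.75 K, so ΔT = 12.20 K.
COP_Carnot = T_H/ΔT = 294.75/12.20 = 24.16.
Ẇ_min = Q̇/COP_Carnot = 71.80/24.16 = 2.972 kW = 3.985 hp.

3.99 hp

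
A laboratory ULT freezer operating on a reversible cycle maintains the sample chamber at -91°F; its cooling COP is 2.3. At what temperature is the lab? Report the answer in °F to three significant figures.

COP_R = T_C/(T_H − T_C) gives T_H − T_C = T_C/COP.
With T_C = 204.82 K, T_H = 204.82 × (1 + 1/2.3) = 293.87 K.
Converting, 293.87 K = 69.29°F.

69.3 °F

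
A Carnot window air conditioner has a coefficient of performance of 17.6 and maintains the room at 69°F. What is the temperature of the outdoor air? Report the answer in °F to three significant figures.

99.0 °F

COP_R = T_C/(T_H − T_C) gives T_H − T_C = T_C/COP.
With T_C = 293.71 K, T_H = 293.71 × (1 + 1/17.6) = 310.39 K.
Converting, 310.39 K = 99.04°F.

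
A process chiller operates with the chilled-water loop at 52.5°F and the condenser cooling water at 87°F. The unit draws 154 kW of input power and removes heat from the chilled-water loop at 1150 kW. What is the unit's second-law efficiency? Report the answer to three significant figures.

COP_actual = Q̇_C/Ẇ = 1150/154.0 = 7.468.
In absolute terms T_C = 284.54 K and T_H = 303.71 K, so ΔT = 19.17 K.
COP_Carnot = T_C/ΔT = 284.54/19.17 = 14.85.
η_II = COP_actual/COP_Carnot = 7.468/14.85 = 0.5030.

0.503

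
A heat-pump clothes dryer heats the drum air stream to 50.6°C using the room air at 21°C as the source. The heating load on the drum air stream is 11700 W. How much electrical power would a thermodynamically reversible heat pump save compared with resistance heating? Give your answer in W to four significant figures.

10630 W

In absolute terms T_C = 294.15 K and T_H = 323.75 K, so ΔT = 29.60 K.
COP_Carnot = T_H/ΔT = 323.75/29.60 = 10.94.
Resistance heating needs Ẇ_res = Q̇_H = 11700 W; the reversible heat pump needs only Ẇ_hp = Q̇_H/COP = 1070 W.
Saving = 11700 − 1070 = 10630 W.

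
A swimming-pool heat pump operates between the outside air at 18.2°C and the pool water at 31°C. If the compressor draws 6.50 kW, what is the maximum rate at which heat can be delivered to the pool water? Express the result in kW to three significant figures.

154 kW

In absolute terms T_C = 291.35 K and T_H = 304.15 K, so ΔT = 12.80 K.
COP_Carnot = T_H/ΔT = 304.15/12.80 = 23.76.
Q̇_max = COP_Carnot × Ẇ = 23.76 × 6.500 kW = 154.5 kW.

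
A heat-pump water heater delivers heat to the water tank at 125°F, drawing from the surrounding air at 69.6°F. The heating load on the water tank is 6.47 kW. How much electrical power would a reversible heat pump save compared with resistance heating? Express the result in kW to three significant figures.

In absolute terms T_C = 294.04 K and T_H = 324.82 K, so ΔT = 30.78 K.
COP_Carnot = T_H/ΔT = 324.82/30.78 = 10.55.
Resistance heating needs Ẇ_res = Q̇_H = 6.470 kW; the reversible heat pump needs only Ẇ_hp = Q̇_H/COP = 0.6131 kW.
Saving = 6.470 − 0.6131 = 5.857 kW.

5.86 kW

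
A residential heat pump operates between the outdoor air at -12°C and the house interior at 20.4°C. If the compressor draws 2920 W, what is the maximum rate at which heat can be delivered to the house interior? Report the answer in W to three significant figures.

26500 W

In absolute terms T_C = 261.15 K and T_H = 293.55 K, so ΔT = 32.40 K.
COP_Carnot = T_H/ΔT = 293.55/32.40 = 9.060.
Q̇_max = COP_Carnot × Ẇ = 9.060 × 2920 W = 26460 W.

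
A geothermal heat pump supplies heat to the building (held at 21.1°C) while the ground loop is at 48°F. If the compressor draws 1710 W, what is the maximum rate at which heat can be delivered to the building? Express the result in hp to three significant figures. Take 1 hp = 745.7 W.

In absolute terms T_C = 282.04 K and T_H = 294.25 K, so ΔT = 12.21 K.
COP_Carnot = T_H/ΔT = 294.25/12.21 = 24.10.
Q̇_max = COP_Carnot × Ẇ = 24.10 × 1710 W = 41210 W = 55.26 hp.

55.3 hp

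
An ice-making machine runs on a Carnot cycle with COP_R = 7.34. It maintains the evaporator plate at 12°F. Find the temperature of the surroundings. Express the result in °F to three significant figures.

COP_R = T_C/(T_H − T_C) gives T_H − T_C = T_C/COP.
With T_C = 262.04 K, T_H = 262.04 × (1 + 1/7.34) = 297.74 K.
Converting, 297.74 K = 76.26°F.

76.3 °F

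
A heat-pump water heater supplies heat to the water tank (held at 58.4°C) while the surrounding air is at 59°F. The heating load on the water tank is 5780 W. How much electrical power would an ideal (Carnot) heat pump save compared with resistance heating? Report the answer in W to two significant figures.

In absolute terms T_C = 288.15 K and T_H = 331.55 K, so ΔT = 43.40 K.
COP_Carnot = T_H/ΔT = 331.55/43.40 = 7.639.
Resistance heating needs Ẇ_res = Q̇_H = 5780 W; the reversible heat pump needs only Ẇ_hp = Q̇_H/COP = 756.6 W.
Saving = 5780 − 756.6 = 5023 W.

5000 W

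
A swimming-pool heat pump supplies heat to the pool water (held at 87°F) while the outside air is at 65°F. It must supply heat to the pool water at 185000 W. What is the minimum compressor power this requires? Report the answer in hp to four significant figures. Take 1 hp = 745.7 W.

9.984 hp

In absolute terms T_C = 291.48 K and T_H = 303.71 K, so ΔT = 12.22 K.
COP_Carnot = T_H/ΔT = 303.71/12.22 = 24.85.
Ẇ_min = Q̇/COP_Carnot = 185000/24.85 = 7445 W = 9.984 hp.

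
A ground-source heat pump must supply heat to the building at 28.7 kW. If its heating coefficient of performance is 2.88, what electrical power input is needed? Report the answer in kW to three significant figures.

Ẇ = Q̇_H/COP_HP = 28.70/2.88 = 9.965 kW.

9.97 kW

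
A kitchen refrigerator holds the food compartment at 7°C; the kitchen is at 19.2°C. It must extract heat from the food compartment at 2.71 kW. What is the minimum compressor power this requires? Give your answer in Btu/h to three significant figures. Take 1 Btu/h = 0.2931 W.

403 Btu/h

In absolute terms T_C = 280.15 K and T_H = 292.35 K, so ΔT = 12.20 K.
COP_Carnot = T_C/ΔT = 280.15/12.20 = 22.96.
Ẇ_min = Q̇/COP_Carnot = 2.710/22.96 = 0.1180 kW = 402.6 Btu/h.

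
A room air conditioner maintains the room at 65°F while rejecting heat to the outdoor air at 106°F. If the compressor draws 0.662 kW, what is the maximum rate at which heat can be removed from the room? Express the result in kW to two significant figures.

8.5 kW

In absolute terms T_C = 291.48 K and T_H = 314.26 K, so ΔT = 22.78 K.
COP_Carnot = T_C/ΔT = 291.48/22.78 = 12.80.
Q̇_max = COP_Carnot × Ẇ = 12.80 × 0.6620 kW = 8.472 kW.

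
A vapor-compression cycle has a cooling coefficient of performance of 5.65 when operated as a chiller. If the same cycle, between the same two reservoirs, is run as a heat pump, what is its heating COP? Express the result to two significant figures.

The first law on one cycle gives Q_H = Q_C + W, so Q_H/W = Q_C/W + 1.
COP_HP = COP_R + 1 = 5.65 + 1 = 6.65.

6.7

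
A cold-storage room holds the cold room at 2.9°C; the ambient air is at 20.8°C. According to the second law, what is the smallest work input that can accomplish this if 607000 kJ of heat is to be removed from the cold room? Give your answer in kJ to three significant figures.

39400 kJ

In absolute terms T_C = 276.05 K and T_H = 293.95 K, so ΔT = 17.90 K.
The reversible limit is COP_R = T_C/ΔT = 15.42, so W_min = Q_C/COP = Q_C·ΔT/T_C.
W_min = 607000 × 17.90/276.05 = 39360 kJ.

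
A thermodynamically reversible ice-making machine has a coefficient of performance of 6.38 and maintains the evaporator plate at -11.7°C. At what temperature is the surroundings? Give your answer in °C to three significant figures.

29.3 °C

COP_R = T_C/(T_H − T_C) gives T_H − T_C = T_C/COP.
With T_C = 261.45 K, T_H = 261.45 × (1 + 1/6.38) = 302.43 K.
Converting, 302.43 K = 29.28°C.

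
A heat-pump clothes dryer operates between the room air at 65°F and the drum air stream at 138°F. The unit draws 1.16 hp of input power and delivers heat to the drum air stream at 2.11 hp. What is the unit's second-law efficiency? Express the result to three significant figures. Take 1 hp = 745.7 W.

0.222

COP_actual = Q̇_H/Ẇ = 2.110/1.160 = 1.819.
In absolute terms T_C = 291.48 K and T_H = 332.04 K, so ΔT = 40.56 K.
COP_Carnot = T_H/ΔT = 332.04/40.56 = 8.187.
η_II = COP_actual/COP_Carnot = 1.819/8.187 = 0.2222.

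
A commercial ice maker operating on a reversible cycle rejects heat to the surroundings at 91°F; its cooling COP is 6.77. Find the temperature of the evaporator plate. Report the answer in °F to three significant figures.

20.1 °F

For a Carnot refrigerator COP_R = T_C/(T_H − T_C), so T_C = COP·T_H/(1 + COP).
With T_H = 305.93 K, T_C = 6.77 × 305.93/7.770 = 266.55 K.
Converting, 266.55 K = 20.13°F.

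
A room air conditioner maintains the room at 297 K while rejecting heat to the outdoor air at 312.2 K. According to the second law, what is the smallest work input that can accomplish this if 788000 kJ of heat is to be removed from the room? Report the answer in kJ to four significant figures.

The reservoir spacing is ΔT = 312.2 − 297 = 15.20 K.
The reversible limit is COP_R = T_C/ΔT = 19.54, so W_min = Q_C/COP = Q_C·ΔT/T_C.
W_min = 788000 × 15.20/297.00 = 40330 kJ.

40330 kJ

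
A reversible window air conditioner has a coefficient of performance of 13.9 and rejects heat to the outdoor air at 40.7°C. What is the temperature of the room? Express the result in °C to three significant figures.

19.6 °C

For a Carnot refrigerator COP_R = T_C/(T_H − T_C), so T_C = COP·T_H/(1 + COP).
With T_H = 313.85 K, T_C = 13.9 × 313.85/14.90 = 292.79 K.
Converting, 292.79 K = 19.64°C.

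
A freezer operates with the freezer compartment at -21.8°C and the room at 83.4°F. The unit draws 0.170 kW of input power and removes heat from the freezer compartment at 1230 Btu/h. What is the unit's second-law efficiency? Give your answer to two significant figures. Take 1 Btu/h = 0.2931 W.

0.42

Converting, Q̇_C = 1230 Btu/h = 0.3605 kW, so COP_actual = Q̇_C/Ẇ = 0.3605/0.1700 = 2.121.
In absolute terms T_C = 251.35 K and T_H = 301.71 K, so ΔT = 50.36 K.
COP_Carnot = T_C/ΔT = 251.35/50.36 = 4.992.
η_II = COP_actual/COP_Carnot = 2.121/4.992 = 0.4249.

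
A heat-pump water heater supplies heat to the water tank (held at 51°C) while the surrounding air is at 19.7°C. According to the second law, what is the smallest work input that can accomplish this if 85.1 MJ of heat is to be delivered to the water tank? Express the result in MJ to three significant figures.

8.22 MJ

In absolute terms T_C = 292.85 K and T_H = 324.15 K, so ΔT = 31.30 K.
The reversible limit is COP_HP = T_H/ΔT = 10.36, so W_min = Q_H/COP = Q_H·ΔT/T_H.
W_min = 85.10 × 31.30/324.15 = 8.217 MJ.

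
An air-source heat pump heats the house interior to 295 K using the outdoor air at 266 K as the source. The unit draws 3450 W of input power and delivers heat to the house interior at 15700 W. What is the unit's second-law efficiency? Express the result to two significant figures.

COP_actual = Q̇_H/Ẇ = 15700/3450 = 4.551.
The reservoir spacing is ΔT = 295 − 266 = 29.00 K.
COP_Carnot = T_H/ΔT = 295.00/29.00 = 10.17.
η_II = COP_actual/COP_Carnot = 4.551/10.17 = 0.4474.

0.45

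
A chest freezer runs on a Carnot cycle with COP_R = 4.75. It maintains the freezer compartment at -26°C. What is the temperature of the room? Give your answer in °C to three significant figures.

26.0 °C

COP_R = T_C/(T_H − T_C) gives T_H − T_C = T_C/COP.
With T_C = 247.15 K, T_H = 247.15 × (1 + 1/4.75) = 299.18 K.
Converting, 299.18 K = 26.03°C.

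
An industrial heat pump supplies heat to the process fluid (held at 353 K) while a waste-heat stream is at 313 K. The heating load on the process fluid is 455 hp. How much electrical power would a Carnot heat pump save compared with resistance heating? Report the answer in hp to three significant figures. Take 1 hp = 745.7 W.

The reservoir spacing is ΔT = 353 − 313 = 40.00 K.
COP_Carnot = T_H/ΔT = 353.00/40.00 = 8.825.
Resistance heating needs Ẇ_res = Q̇_H = 455.0 hp; the reversible heat pump needs only Ẇ_hp = Q̇_H/COP = 51.56 hp.
Saving = 455.0 − 51.56 = 403.4 hp.

403 hp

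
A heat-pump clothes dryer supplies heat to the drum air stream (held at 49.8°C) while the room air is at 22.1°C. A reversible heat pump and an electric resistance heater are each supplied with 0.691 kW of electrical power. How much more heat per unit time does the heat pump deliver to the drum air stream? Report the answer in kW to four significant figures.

7.365 kW

In absolute terms T_C = 295.25 K and T_H = 322.95 K, so ΔT = 27.70 K.
COP_Carnot = T_H/ΔT = 322.95/27.70 = 11.66.
The heat pump delivers Q̇_H = COP × Ẇ = 8.056 kW; the resistance heater delivers Ẇ = 0.6910 kW.
Extra = (COP − 1)·Ẇ = 7.365 kW.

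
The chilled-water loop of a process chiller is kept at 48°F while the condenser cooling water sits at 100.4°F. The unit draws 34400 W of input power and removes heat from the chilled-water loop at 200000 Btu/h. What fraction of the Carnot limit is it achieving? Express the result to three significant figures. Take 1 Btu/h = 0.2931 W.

0.176

Converting, Q̇_C = 200000 Btu/h = 58620 W, so COP_actual = Q̇_C/Ẇ = 58620/34400 = 1.704.
In absolute terms T_C = 282.04 K and T_H = 311.15 K, so ΔT = 29.11 K.
COP_Carnot = T_C/ΔT = 282.04/29.11 = 9.688.
η_II = COP_actual/COP_Carnot = 1.704/9.688 = 0.1759.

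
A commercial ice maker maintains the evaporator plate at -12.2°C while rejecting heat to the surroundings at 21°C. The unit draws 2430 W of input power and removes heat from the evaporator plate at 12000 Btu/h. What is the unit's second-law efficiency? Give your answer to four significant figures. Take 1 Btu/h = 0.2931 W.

0.1841

Converting, Q̇_C = 12000 Btu/h = 3517 W, so COP_actual = Q̇_C/Ẇ = 3517/2430 = 1.447.
In absolute terms T_C = 260.95 K and T_H = 294.15 K, so ΔT = 33.20 K.
COP_Carnot = T_C/ΔT = 260.95/33.20 = 7.860.
η_II = COP_actual/COP_Carnot = 1.447/7.860 = 0.1841.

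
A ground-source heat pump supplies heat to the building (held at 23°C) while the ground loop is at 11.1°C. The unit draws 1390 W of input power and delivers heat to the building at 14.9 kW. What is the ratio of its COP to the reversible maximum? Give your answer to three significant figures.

0.431

Converting, Q̇_H = 14.90 kW = 14900 W, so COP_actual = Q̇_H/Ẇ = 14900/1390 = 10.72.
In absolute terms T_C = 284.25 K and T_H = 296.15 K, so ΔT = 11.90 K.
COP_Carnot = T_H/ΔT = 296.15/11.90 = 24.89.
η_II = COP_actual/COP_Carnot = 10.72/24.89 = 0.4307.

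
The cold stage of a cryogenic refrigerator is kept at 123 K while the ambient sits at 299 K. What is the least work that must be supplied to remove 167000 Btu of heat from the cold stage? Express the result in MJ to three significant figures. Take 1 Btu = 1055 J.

The reservoir spacing is ΔT = 299 − 123 = 176.0 K.
The reversible limit is COP_R = T_C/ΔT = 0.6989, so W_min = Q_C/COP = Q_C·ΔT/T_C.
W_min = 167000 × 176.0/123.00 = 239000 Btu = 252.1 MJ.

252 MJ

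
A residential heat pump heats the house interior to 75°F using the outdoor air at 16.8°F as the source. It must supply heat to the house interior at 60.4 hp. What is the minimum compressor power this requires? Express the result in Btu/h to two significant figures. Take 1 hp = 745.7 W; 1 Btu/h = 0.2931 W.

17000 Btu/h

In absolute terms T_C = 264.71 K and T_H = 297.04 K, so ΔT = 32.33 K.
COP_Carnot = T_H/ΔT = 297.04/32.33 = 9.187.
Ẇ_min = Q̇/COP_Carnot = 60.40/9.187 = 6.575 hp = 16730 Btu/h.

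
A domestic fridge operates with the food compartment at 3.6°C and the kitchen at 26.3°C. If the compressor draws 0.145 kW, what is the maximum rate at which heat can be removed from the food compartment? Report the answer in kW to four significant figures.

1.768 kW

In absolute terms T_C = 276.75 K and T_H = 299.45 K, so ΔT = 22.70 K.
COP_Carnot = T_C/ΔT = 276.75/22.70 = 12.19.
Q̇_max = COP_Carnot × Ẇ = 12.19 × 0.1450 kW = 1.768 kW.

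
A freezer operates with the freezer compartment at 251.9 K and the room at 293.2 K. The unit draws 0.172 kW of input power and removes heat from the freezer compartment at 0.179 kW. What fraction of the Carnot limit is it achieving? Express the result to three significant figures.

COP_actual = Q̇_C/Ẇ = 0.1790/0.1720 = 1.041.
The reservoir spacing is ΔT = 293.2 − 251.9 = 41.30 K.
COP_Carnot = T_C/ΔT = 251.90/41.30 = 6.099.
η_II = COP_actual/COP_Carnot = 1.041/6.099 = 0.1706.

0.171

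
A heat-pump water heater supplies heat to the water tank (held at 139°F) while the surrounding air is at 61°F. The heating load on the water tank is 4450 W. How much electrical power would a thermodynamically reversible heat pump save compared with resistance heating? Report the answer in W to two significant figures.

3900 W

In absolute terms T_C = 289.26 K and T_H = 332.59 K, so ΔT = 43.33 K.
COP_Carnot = T_H/ΔT = 332.59/43.33 = 7.675.
Resistance heating needs Ẇ_res = Q̇_H = 4450 W; the reversible heat pump needs only Ẇ_hp = Q̇_H/COP = 579.8 W.
Saving = 4450 − 579.8 = 3870 W.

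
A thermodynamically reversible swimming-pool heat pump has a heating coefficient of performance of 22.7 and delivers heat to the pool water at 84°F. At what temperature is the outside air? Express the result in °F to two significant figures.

60 °F

COP_HP = T_H/(T_H − T_C) gives T_H − T_C = T_H/COP.
With T_H = 302.04 K, T_C = 302.04 × (1 − 1/22.7) = 288.73 K.
Converting, 288.73 K = 60.05°F.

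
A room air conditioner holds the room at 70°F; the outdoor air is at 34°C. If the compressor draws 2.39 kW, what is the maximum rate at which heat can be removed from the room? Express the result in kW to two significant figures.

In absolute terms T_C = 294.26 K and T_H = 307.15 K, so ΔT = 12.89 K.
COP_Carnot = T_C/ΔT = 294.26/12.89 = 22.83.
Q̇_max = COP_Carnot × Ẇ = 22.83 × 2.390 kW = 54.57 kW.

55 kW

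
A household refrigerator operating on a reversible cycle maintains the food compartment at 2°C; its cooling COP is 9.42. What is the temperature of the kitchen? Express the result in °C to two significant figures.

COP_R = T_C/(T_H − T_C) gives T_H − T_C = T_C/COP.
With T_C = 275.15 K, T_H = 275.15 × (1 + 1/9.42) = 304.36 K.
Converting, 304.36 K = 31.21°C.

31 °C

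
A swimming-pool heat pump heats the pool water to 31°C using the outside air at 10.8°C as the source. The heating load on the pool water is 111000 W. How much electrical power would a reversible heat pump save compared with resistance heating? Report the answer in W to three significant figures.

In absolute terms T_C = 283.95 K and T_H = 304.15 K, so ΔT = 20.20 K.
COP_Carnot = T_H/ΔT = 304.15/20.20 = 15.06.
Resistance heating needs Ẇ_res = Q̇_H = 111000 W; the reversible heat pump needs only Ẇ_hp = Q̇_H/COP = 7372 W.
Saving = 111000 − 7372 = 103600 W.

104000 W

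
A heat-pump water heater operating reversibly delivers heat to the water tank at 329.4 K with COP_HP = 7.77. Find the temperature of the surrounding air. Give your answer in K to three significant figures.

287 K

COP_HP = T_H/(T_H − T_C) gives T_H − T_C = T_H/COP.
With T_H = 329.40 K, T_C = 329.40 × (1 − 1/7.77) = 287.01 K.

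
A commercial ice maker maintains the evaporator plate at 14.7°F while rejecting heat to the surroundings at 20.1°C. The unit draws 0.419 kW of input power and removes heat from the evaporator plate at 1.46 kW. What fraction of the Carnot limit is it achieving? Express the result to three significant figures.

0.393

COP_actual = Q̇_C/Ẇ = 1.460/0.4190 = 3.484.
In absolute terms T_C = 263.54 K and T_H = 293.25 K, so ΔT = 29.71 K.
COP_Carnot = T_C/ΔT = 263.54/29.71 = 8.870.
η_II = COP_actual/COP_Carnot = 3.484/8.870 = 0.3928.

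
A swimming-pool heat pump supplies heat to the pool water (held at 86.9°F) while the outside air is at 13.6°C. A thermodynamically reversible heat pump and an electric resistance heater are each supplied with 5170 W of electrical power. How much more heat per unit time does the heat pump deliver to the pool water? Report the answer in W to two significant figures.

In absolute terms T_C = 286.75 K and T_H = 303.65 K, so ΔT = 16.90 K.
COP_Carnot = T_H/ΔT = 303.65/16.90 = 17.97.
The heat pump delivers Q̇_H = COP × Ẇ = 92890 W; the resistance heater delivers Ẇ = 5170 W.
Extra = (COP − 1)·Ẇ = 87720 W.

88000 W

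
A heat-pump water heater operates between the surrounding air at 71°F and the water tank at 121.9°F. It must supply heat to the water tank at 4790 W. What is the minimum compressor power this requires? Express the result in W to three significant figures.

419 W

In absolute terms T_C = 294.82 K and T_H = 323.09 K, so ΔT = 28.28 K.
COP_Carnot = T_H/ΔT = 323.09/28.28 = 11.43.
Ẇ_min = Q̇/COP_Carnot = 4790/11.43 = 419.2 W.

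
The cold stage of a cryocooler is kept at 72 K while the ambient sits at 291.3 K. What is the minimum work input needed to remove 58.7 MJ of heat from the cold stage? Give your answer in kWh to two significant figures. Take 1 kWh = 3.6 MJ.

50 kWh

The reservoir spacing is ΔT = 291.3 − 72 = 219.3 K.
The reversible limit is COP_R = T_C/ΔT = 0.3283, so W_min = Q_C/COP = Q_C·ΔT/T_C.
W_min = 58.70 × 219.3/72.00 = 178.8 MJ = 49.66 kWh.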